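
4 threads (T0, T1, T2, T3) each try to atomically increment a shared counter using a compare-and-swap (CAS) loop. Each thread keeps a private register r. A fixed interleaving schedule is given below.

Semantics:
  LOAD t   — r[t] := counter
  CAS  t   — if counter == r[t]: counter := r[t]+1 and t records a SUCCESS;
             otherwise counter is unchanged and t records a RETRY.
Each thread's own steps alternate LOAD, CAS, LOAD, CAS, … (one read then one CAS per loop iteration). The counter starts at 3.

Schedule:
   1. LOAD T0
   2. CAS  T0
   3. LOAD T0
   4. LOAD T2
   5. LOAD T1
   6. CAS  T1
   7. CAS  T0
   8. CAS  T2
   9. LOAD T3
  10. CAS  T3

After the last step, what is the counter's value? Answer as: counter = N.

counter = 6

step 1: T0 LOAD ⇒ load; ctr=3 reg=3
step 2: T0 CAS ⇒ ok; ctr=4 reg=3
step 3: T0 LOAD ⇒ load; ctr=4 reg=4
step 4: T2 LOAD ⇒ load; ctr=4 reg=4
step 5: T1 LOAD ⇒ load; ctr=4 reg=4
step 6: T1 CAS ⇒ ok; ctr=5 reg=4
step 7: T0 CAS ⇒ retry; ctr=5 reg=4
step 8: T2 CAS ⇒ retry; ctr=5 reg=4
step 9: T3 LOAD ⇒ load; ctr=5 reg=5
step 10: T3 CAS ⇒ ok; ctr=6 reg=5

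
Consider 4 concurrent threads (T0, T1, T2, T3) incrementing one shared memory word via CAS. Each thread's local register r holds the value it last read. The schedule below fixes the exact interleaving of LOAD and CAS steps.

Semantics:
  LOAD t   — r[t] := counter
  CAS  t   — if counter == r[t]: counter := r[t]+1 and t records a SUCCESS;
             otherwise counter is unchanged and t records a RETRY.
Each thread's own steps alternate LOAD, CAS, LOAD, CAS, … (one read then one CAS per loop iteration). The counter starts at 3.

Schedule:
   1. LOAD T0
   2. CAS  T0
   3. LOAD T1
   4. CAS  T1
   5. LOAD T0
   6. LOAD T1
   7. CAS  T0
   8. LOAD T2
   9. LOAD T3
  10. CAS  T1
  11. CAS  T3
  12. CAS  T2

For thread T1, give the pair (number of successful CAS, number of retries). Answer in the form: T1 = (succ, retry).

step 1: T0 LOAD ⇒ load; ctr=3 reg=3
step 2: T0 CAS ⇒ ok; ctr=4 reg=3
step 3: T1 LOAD ⇒ load; ctr=4 reg=4
step 4: T1 CAS ⇒ ok; ctr=5 reg=4
step 5: T0 LOAD ⇒ load; ctr=5 reg=5
step 6: T1 LOAD ⇒ load; ctr=5 reg=5
step 7: T0 CAS ⇒ ok; ctr=6 reg=5
step 8: T2 LOAD ⇒ load; ctr=6 reg=6
step 9: T3 LOAD ⇒ load; ctr=6 reg=6
step 10: T1 CAS ⇒ retry; ctr=6 reg=5
step 11: T3 CAS ⇒ ok; ctr=7 reg=6
step 12: T2 CAS ⇒ retry; ctr=7 reg=6

T1 = (1, 1)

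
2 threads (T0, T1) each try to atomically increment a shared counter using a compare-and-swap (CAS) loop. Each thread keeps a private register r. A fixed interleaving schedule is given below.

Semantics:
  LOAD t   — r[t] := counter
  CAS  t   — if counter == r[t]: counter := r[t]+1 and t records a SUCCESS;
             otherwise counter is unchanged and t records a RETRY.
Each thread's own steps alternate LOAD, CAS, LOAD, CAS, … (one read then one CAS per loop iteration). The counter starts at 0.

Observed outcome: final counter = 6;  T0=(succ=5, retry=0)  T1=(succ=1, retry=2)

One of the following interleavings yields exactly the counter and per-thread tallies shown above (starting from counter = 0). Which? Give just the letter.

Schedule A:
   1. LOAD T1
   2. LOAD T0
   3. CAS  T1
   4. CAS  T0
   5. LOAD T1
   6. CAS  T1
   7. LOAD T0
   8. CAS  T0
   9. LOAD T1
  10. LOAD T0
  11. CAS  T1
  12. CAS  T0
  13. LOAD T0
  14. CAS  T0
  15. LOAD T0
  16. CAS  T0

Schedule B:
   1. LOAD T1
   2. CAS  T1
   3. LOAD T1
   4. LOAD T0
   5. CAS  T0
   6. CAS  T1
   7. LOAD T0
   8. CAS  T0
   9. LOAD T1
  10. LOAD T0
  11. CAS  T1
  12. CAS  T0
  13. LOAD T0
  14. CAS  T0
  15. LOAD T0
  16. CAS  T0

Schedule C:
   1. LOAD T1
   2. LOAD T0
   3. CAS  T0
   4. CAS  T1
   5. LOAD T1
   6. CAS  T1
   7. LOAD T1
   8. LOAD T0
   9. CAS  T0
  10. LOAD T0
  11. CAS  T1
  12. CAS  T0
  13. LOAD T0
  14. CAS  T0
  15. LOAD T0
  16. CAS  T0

C

Tracing schedule C:
1. LOAD T1 → mem=0 r[T1]=0 [LOAD]
2. LOAD T0 → mem=0 r[T0]=0 [LOAD]
3. CAS T0 → mem=1 r[T0]=0 [OK]
4. CAS T1 → mem=1 r[T1]=0 [RETRY]
5. LOAD T1 → mem=1 r[T1]=1 [LOAD]
6. CAS T1 → mem=2 r[T1]=1 [OK]
7. LOAD T1 → mem=2 r[T1]=2 [LOAD]
8. LOAD T0 → mem=2 r[T0]=2 [LOAD]
9. CAS T0 → mem=3 r[T0]=2 [OK]
10. LOAD T0 → mem=3 r[T0]=3 [LOAD]
11. CAS T1 → mem=3 r[T1]=2 [RETRY]
12. CAS T0 → mem=4 r[T0]=3 [OK]
13. LOAD T0 → mem=4 r[T0]=4 [LOAD]
14. CAS T0 → mem=5 r[T0]=4 [OK]
15. LOAD T0 → mem=5 r[T0]=5 [LOAD]
16. CAS T0 → mem=6 r[T0]=5 [OK]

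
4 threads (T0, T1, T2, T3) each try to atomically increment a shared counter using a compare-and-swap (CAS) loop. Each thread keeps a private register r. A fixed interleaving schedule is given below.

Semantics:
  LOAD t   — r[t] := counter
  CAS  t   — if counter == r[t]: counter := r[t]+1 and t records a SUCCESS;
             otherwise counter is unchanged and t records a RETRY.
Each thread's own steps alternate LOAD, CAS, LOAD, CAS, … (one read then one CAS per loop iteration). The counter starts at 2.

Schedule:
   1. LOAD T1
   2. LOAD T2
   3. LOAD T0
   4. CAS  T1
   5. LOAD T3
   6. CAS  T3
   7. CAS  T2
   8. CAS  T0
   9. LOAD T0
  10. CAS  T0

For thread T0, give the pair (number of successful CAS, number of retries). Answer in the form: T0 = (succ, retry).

T1 LOAD — after: cnt=2, r=2 — load
T2 LOAD — after: cnt=2, r=2 — load
T0 LOAD — after: cnt=2, r=2 — load
T1 CAS — after: cnt=3, r=2 — ok
T3 LOAD — after: cnt=3, r=3 — load
T3 CAS — after: cnt=4, r=3 — ok
T2 CAS — after: cnt=4, r=2 — retry
T0 CAS — after: cnt=4, r=2 — retry
T0 LOAD — after: cnt=4, r=4 — load
T0 CAS — after: cnt=5, r=4 — ok

T0 = (1, 1)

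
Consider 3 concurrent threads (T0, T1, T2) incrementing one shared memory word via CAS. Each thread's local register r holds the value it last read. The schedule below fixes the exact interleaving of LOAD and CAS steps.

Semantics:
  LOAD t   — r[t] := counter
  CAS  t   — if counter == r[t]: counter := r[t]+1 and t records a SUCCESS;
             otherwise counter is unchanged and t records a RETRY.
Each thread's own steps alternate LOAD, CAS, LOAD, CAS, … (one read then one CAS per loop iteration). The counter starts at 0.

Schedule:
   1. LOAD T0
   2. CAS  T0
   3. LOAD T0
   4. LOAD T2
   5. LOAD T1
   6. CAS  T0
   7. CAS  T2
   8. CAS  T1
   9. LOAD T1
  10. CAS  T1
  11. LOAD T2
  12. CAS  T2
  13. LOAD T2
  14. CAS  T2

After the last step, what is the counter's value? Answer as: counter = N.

1. LOAD T0 → mem=0 r[T0]=0 [LOAD]
2. CAS T0 → mem=1 r[T0]=0 [OK]
3. LOAD T0 → mem=1 r[T0]=1 [LOAD]
4. LOAD T2 → mem=1 r[T2]=1 [LOAD]
5. LOAD T1 → mem=1 r[T1]=1 [LOAD]
6. CAS T0 → mem=2 r[T0]=1 [OK]
7. CAS T2 → mem=2 r[T2]=1 [RETRY]
8. CAS T1 → mem=2 r[T1]=1 [RETRY]
9. LOAD T1 → mem=2 r[T1]=2 [LOAD]
10. CAS T1 → mem=3 r[T1]=2 [OK]
11. LOAD T2 → mem=3 r[T2]=3 [LOAD]
12. CAS T2 → mem=4 r[T2]=3 [OK]
13. LOAD T2 → mem=4 r[T2]=4 [LOAD]
14. CAS T2 → mem=5 r[T2]=4 [OK]

counter = 5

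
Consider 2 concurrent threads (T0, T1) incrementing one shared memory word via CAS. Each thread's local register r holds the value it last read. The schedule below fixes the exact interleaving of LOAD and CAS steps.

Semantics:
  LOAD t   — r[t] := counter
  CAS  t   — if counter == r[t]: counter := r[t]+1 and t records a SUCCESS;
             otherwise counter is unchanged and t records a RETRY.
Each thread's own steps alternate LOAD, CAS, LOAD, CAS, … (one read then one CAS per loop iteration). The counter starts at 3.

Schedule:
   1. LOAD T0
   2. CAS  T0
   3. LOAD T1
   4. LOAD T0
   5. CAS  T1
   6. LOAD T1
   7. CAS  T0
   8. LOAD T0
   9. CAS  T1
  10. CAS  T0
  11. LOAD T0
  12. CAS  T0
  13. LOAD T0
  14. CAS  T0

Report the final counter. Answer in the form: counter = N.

counter = 8

1. LOAD T0 → mem=3 r[T0]=3 [LOAD]
2. CAS T0 → mem=4 r[T0]=3 [OK]
3. LOAD T1 → mem=4 r[T1]=4 [LOAD]
4. LOAD T0 → mem=4 r[T0]=4 [LOAD]
5. CAS T1 → mem=5 r[T1]=4 [OK]
6. LOAD T1 → mem=5 r[T1]=5 [LOAD]
7. CAS T0 → mem=5 r[T0]=4 [RETRY]
8. LOAD T0 → mem=5 r[T0]=5 [LOAD]
9. CAS T1 → mem=6 r[T1]=5 [OK]
10. CAS T0 → mem=6 r[T0]=5 [RETRY]
11. LOAD T0 → mem=6 r[T0]=6 [LOAD]
12. CAS T0 → mem=7 r[T0]=6 [OK]
13. LOAD T0 → mem=7 r[T0]=7 [LOAD]
14. CAS T0 → mem=8 r[T0]=7 [OK]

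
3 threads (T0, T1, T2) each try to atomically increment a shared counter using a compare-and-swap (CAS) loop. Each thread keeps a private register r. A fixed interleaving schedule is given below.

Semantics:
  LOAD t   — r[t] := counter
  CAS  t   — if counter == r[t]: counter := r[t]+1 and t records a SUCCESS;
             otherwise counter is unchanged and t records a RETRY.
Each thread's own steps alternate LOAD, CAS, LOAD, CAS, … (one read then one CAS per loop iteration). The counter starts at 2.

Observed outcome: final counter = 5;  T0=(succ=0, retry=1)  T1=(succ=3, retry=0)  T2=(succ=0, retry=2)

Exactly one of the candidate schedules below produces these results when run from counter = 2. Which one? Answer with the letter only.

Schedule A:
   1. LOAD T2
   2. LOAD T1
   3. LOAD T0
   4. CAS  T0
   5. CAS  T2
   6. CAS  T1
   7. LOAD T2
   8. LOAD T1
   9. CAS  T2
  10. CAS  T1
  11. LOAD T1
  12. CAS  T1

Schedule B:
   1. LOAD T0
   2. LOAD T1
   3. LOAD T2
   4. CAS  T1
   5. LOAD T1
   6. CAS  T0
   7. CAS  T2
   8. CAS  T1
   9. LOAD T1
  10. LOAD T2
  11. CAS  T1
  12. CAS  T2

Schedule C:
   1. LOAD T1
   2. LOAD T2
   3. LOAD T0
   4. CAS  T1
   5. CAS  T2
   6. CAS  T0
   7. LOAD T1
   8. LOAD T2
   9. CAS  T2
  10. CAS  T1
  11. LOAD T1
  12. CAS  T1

Run B:
1. LOAD T0 → mem=2 r[T0]=2 [LOAD]
2. LOAD T1 → mem=2 r[T1]=2 [LOAD]
3. LOAD T2 → mem=2 r[T2]=2 [LOAD]
4. CAS T1 → mem=3 r[T1]=2 [OK]
5. LOAD T1 → mem=3 r[T1]=3 [LOAD]
6. CAS T0 → mem=3 r[T0]=2 [RETRY]
7. CAS T2 → mem=3 r[T2]=2 [RETRY]
8. CAS T1 → mem=4 r[T1]=3 [OK]
9. LOAD T1 → mem=4 r[T1]=4 [LOAD]
10. LOAD T2 → mem=4 r[T2]=4 [LOAD]
11. CAS T1 → mem=5 r[T1]=4 [OK]
12. CAS T2 → mem=5 r[T2]=4 [RETRY]

B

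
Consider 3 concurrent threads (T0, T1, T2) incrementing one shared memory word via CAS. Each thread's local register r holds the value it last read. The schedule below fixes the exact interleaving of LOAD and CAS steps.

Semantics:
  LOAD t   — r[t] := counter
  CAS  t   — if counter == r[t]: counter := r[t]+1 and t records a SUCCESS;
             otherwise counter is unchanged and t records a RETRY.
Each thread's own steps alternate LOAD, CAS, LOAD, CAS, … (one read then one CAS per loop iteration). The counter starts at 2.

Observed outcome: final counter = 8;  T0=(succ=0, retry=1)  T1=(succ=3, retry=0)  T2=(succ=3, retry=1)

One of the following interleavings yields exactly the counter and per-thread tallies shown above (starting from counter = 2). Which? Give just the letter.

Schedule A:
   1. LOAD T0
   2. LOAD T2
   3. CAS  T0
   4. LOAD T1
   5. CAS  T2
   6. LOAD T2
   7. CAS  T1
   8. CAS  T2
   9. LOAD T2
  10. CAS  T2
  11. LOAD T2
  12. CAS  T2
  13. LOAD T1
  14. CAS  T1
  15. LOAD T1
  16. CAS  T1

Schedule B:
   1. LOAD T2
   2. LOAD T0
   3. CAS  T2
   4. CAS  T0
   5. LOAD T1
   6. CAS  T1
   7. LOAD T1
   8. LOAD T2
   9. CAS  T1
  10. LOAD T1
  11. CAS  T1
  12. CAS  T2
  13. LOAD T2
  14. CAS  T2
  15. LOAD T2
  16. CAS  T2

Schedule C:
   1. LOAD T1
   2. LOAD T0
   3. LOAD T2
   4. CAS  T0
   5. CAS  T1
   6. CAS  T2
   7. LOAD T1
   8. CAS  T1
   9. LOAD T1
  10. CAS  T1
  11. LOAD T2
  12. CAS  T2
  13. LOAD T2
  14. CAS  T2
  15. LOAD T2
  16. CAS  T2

Simulating candidate B:
1. LOAD T2 → mem=2 r[T2]=2 [LOAD]
2. LOAD T0 → mem=2 r[T0]=2 [LOAD]
3. CAS T2 → mem=3 r[T2]=2 [OK]
4. CAS T0 → mem=3 r[T0]=2 [RETRY]
5. LOAD T1 → mem=3 r[T1]=3 [LOAD]
6. CAS T1 → mem=4 r[T1]=3 [OK]
7. LOAD T1 → mem=4 r[T1]=4 [LOAD]
8. LOAD T2 → mem=4 r[T2]=4 [LOAD]
9. CAS T1 → mem=5 r[T1]=4 [OK]
10. LOAD T1 → mem=5 r[T1]=5 [LOAD]
11. CAS T1 → mem=6 r[T1]=5 [OK]
12. CAS T2 → mem=6 r[T2]=4 [RETRY]
13. LOAD T2 → mem=6 r[T2]=6 [LOAD]
14. CAS T2 → mem=7 r[T2]=6 [OK]
15. LOAD T2 → mem=7 r[T2]=7 [LOAD]
16. CAS T2 → mem=8 r[T2]=7 [OK]

B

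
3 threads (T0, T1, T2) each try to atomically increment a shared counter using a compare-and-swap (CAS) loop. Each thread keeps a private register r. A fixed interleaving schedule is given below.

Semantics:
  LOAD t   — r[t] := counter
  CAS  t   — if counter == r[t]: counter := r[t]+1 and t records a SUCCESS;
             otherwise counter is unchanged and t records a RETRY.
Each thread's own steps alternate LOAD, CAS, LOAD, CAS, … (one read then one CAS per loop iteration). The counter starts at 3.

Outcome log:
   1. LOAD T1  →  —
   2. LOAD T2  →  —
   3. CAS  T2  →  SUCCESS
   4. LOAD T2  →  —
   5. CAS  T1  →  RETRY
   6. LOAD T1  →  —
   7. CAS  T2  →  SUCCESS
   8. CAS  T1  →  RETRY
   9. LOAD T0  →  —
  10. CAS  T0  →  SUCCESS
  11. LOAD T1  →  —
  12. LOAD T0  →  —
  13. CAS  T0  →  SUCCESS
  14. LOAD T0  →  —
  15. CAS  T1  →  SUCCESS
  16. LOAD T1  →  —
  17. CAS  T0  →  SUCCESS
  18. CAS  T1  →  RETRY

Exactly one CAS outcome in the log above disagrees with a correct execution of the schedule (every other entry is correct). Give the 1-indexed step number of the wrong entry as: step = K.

step = 15

Reference trace:
   1) LOAD T1:  M=3  r_T1=3
   2) LOAD T2:  M=3  r_T2=3
   3) CAS  T2:  M=4  r_T2=3 ✓
   4) LOAD T2:  M=4  r_T2=4
   5) CAS  T1:  M=4  r_T1=3 ✗
   6) LOAD T1:  M=4  r_T1=4
   7) CAS  T2:  M=5  r_T2=4 ✓
   8) CAS  T1:  M=5  r_T1=4 ✗
   9) LOAD T0:  M=5  r_T0=5
  10) CAS  T0:  M=6  r_T0=5 ✓
  11) LOAD T1:  M=6  r_T1=6
  12) LOAD T0:  M=6  r_T0=6
  13) CAS  T0:  M=7  r_T0=6 ✓
  14) LOAD T0:  M=7  r_T0=7
  15) CAS  T1:  M=7  r_T1=6 ✗
  16) LOAD T1:  M=7  r_T1=7
  17) CAS  T0:  M=8  r_T0=7 ✓
  18) CAS  T1:  M=8  r_T1=7 ✗
Flip is step 15.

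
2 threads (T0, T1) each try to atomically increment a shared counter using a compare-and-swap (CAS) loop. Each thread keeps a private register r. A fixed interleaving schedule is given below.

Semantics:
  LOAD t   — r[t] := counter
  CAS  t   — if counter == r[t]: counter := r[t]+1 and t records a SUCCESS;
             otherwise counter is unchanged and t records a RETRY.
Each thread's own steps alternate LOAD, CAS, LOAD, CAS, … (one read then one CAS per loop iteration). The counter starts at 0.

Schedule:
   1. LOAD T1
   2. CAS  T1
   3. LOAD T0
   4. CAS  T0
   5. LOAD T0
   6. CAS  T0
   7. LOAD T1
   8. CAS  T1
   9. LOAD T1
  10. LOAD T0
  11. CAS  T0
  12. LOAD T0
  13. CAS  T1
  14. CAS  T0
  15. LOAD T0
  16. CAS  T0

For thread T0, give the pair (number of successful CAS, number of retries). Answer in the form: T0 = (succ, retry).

T0 = (5, 0)

#1 T1 reads 0
#2 T1 CAS(0→1) writes; counter now 1
#3 T0 reads 1
#4 T0 CAS(1→2) writes; counter now 2
#5 T0 reads 2
#6 T0 CAS(2→3) writes; counter now 3
#7 T1 reads 3
#8 T1 CAS(3→4) writes; counter now 4
#9 T1 reads 4
#10 T0 reads 4
#11 T0 CAS(4→5) writes; counter now 5
#12 T0 reads 5
#13 T1 CAS(4→5) fails; counter now 5
#14 T0 CAS(5→6) writes; counter now 6
#15 T0 reads 6
#16 T0 CAS(6→7) writes; counter now 7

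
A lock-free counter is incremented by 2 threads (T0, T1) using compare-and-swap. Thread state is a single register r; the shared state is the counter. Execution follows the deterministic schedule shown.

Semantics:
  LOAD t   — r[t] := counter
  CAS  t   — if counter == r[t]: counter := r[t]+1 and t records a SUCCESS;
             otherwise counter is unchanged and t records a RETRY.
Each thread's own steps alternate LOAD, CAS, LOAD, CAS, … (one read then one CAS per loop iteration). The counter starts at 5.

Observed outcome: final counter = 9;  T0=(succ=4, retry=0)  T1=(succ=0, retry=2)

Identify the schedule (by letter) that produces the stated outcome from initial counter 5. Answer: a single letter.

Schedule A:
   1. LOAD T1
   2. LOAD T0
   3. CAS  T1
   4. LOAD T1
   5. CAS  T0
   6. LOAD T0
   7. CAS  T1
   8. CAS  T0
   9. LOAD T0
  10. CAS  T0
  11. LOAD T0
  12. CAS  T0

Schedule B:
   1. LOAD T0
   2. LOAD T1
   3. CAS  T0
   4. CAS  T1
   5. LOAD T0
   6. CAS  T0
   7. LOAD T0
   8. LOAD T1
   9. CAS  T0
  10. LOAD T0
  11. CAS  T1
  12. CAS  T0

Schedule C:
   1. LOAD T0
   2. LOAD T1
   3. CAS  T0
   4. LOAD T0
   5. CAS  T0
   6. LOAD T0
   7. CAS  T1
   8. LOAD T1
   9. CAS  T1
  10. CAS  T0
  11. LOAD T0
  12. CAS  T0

B

Run B:
   1) LOAD T0:  M=5  r_T0=5
   2) LOAD T1:  M=5  r_T1=5
   3) CAS  T0:  M=6  r_T0=5 ✓
   4) CAS  T1:  M=6  r_T1=5 ✗
   5) LOAD T0:  M=6  r_T0=6
   6) CAS  T0:  M=7  r_T0=6 ✓
   7) LOAD T0:  M=7  r_T0=7
   8) LOAD T1:  M=7  r_T1=7
   9) CAS  T0:  M=8  r_T0=7 ✓
  10) LOAD T0:  M=8  r_T0=8
  11) CAS  T1:  M=8  r_T1=7 ✗
  12) CAS  T0:  M=9  r_T0=8 ✓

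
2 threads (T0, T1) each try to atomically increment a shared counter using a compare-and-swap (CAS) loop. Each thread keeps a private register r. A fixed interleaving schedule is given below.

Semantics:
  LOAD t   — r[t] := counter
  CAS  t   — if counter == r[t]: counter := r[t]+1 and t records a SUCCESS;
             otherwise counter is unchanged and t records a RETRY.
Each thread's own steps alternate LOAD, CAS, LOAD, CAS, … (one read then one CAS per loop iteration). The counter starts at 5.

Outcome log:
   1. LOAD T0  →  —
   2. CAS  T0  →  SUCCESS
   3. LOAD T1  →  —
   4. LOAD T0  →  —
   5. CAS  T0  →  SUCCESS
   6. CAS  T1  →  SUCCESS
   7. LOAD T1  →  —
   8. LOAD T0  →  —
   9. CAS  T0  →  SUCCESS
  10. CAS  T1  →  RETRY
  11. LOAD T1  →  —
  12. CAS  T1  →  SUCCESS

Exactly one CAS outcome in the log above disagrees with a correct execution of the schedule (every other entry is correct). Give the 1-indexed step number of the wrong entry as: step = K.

Correct run:
step 1: T0 LOAD ⇒ load; ctr=5 reg=5
step 2: T0 CAS ⇒ ok; ctr=6 reg=5
step 3: T1 LOAD ⇒ load; ctr=6 reg=6
step 4: T0 LOAD ⇒ load; ctr=6 reg=6
step 5: T0 CAS ⇒ ok; ctr=7 reg=6
step 6: T1 CAS ⇒ retry; ctr=7 reg=6
step 7: T1 LOAD ⇒ load; ctr=7 reg=7
step 8: T0 LOAD ⇒ load; ctr=7 reg=7
step 9: T0 CAS ⇒ ok; ctr=8 reg=7
step 10: T1 CAS ⇒ retry; ctr=8 reg=7
step 11: T1 LOAD ⇒ load; ctr=8 reg=8
step 12: T1 CAS ⇒ ok; ctr=9 reg=8
Log disagrees first at step 6.

step = 6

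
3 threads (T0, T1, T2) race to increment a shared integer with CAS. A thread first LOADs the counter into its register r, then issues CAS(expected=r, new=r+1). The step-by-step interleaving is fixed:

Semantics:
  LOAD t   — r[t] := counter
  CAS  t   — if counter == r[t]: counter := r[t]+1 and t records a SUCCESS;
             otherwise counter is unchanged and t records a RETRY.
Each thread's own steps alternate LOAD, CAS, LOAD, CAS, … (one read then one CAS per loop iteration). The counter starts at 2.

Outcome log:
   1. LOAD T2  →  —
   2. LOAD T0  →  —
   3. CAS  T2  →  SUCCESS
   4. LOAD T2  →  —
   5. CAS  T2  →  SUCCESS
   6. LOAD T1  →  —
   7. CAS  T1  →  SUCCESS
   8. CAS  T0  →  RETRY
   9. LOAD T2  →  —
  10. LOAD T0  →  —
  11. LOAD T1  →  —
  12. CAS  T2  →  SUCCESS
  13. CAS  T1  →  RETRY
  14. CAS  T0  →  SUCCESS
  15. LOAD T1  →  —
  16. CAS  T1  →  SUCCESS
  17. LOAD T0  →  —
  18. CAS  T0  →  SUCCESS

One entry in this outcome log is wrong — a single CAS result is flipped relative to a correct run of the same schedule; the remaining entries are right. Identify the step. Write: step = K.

Correct run:
step 1: T2 LOAD ⇒ load; ctr=2 reg=2
step 2: T0 LOAD ⇒ load; ctr=2 reg=2
step 3: T2 CAS ⇒ ok; ctr=3 reg=2
step 4: T2 LOAD ⇒ load; ctr=3 reg=3
step 5: T2 CAS ⇒ ok; ctr=4 reg=3
step 6: T1 LOAD ⇒ load; ctr=4 reg=4
step 7: T1 CAS ⇒ ok; ctr=5 reg=4
step 8: T0 CAS ⇒ retry; ctr=5 reg=2
step 9: T2 LOAD ⇒ load; ctr=5 reg=5
step 10: T0 LOAD ⇒ load; ctr=5 reg=5
step 11: T1 LOAD ⇒ load; ctr=5 reg=5
step 12: T2 CAS ⇒ ok; ctr=6 reg=5
step 13: T1 CAS ⇒ retry; ctr=6 reg=5
step 14: T0 CAS ⇒ retry; ctr=6 reg=5
step 15: T1 LOAD ⇒ load; ctr=6 reg=6
step 16: T1 CAS ⇒ ok; ctr=7 reg=6
step 17: T0 LOAD ⇒ load; ctr=7 reg=7
step 18: T0 CAS ⇒ ok; ctr=8 reg=7
Mismatch at 14.

step = 14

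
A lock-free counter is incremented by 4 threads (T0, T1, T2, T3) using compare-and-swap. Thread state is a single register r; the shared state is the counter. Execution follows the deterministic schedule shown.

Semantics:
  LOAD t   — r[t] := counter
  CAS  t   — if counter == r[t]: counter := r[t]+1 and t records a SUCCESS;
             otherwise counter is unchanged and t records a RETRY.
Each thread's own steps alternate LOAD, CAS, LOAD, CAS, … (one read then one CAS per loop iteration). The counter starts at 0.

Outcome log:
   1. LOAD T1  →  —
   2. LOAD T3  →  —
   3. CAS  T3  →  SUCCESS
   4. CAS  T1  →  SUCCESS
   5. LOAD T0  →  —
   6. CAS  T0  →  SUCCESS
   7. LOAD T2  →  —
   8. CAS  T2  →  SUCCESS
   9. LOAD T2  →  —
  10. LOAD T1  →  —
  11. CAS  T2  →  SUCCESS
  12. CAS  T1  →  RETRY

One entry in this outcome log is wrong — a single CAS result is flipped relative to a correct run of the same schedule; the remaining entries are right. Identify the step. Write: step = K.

step = 4

Correct run:
[1] T1.load  rd  (counter 0, T1.r 0)
[2] T3.load  rd  (counter 0, T3.r 0)
[3] T3.cas  hit  (counter 1, T3.r 0)
[4] T1.cas  miss  (counter 1, T1.r 0)
[5] T0.load  rd  (counter 1, T0.r 1)
[6] T0.cas  hit  (counter 2, T0.r 1)
[7] T2.load  rd  (counter 2, T2.r 2)
[8] T2.cas  hit  (counter 3, T2.r 2)
[9] T2.load  rd  (counter 3, T2.r 3)
[10] T1.load  rd  (counter 3, T1.r 3)
[11] T2.cas  hit  (counter 4, T2.r 3)
[12] T1.cas  miss  (counter 4, T1.r 3)
Mismatch at 4.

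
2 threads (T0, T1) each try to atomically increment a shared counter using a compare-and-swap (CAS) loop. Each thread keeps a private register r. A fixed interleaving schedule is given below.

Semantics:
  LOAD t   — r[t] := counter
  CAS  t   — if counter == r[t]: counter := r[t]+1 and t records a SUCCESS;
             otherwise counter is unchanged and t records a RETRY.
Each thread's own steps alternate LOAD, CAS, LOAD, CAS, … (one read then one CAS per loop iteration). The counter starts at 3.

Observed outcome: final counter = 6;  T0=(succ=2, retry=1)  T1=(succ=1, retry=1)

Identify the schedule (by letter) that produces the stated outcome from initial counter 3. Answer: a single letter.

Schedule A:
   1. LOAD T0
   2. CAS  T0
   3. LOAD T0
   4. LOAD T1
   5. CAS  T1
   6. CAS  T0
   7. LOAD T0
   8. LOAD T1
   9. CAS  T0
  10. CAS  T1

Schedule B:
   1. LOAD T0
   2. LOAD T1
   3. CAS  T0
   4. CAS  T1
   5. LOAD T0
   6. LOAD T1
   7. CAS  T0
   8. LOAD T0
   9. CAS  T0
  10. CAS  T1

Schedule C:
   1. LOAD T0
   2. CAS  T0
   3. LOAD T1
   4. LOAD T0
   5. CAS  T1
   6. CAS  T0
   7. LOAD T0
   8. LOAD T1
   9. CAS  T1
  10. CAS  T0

Simulating candidate A:
T0 LOAD — after: cnt=3, r=3 — load
T0 CAS — after: cnt=4, r=3 — ok
T0 LOAD — after: cnt=4, r=4 — load
T1 LOAD — after: cnt=4, r=4 — load
T1 CAS — after: cnt=5, r=4 — ok
T0 CAS — after: cnt=5, r=4 — retry
T0 LOAD — after: cnt=5, r=5 — load
T1 LOAD — after: cnt=5, r=5 — load
T0 CAS — after: cnt=6, r=5 — ok
T1 CAS — after: cnt=6, r=5 — retry

A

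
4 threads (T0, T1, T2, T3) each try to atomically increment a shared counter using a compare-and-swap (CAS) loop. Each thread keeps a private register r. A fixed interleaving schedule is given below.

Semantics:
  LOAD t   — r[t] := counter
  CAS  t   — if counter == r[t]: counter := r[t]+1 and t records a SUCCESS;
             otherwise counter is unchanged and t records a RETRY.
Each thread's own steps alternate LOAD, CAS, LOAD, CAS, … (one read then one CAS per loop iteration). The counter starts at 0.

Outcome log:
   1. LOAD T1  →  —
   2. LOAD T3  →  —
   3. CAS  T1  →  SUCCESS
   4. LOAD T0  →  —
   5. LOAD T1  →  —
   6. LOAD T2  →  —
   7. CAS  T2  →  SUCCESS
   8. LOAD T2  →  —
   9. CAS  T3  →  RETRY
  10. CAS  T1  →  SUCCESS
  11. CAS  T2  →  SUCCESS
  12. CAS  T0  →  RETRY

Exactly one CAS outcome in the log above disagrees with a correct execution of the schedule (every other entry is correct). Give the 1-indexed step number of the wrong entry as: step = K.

Correct run:
step 1: T1 LOAD ⇒ load; ctr=0 reg=0
step 2: T3 LOAD ⇒ load; ctr=0 reg=0
step 3: T1 CAS ⇒ ok; ctr=1 reg=0
step 4: T0 LOAD ⇒ load; ctr=1 reg=1
step 5: T1 LOAD ⇒ load; ctr=1 reg=1
step 6: T2 LOAD ⇒ load; ctr=1 reg=1
step 7: T2 CAS ⇒ ok; ctr=2 reg=1
step 8: T2 LOAD ⇒ load; ctr=2 reg=2
step 9: T3 CAS ⇒ retry; ctr=2 reg=0
step 10: T1 CAS ⇒ retry; ctr=2 reg=1
step 11: T2 CAS ⇒ ok; ctr=3 reg=2
step 12: T0 CAS ⇒ retry; ctr=3 reg=1
Mismatch at 10.

step = 10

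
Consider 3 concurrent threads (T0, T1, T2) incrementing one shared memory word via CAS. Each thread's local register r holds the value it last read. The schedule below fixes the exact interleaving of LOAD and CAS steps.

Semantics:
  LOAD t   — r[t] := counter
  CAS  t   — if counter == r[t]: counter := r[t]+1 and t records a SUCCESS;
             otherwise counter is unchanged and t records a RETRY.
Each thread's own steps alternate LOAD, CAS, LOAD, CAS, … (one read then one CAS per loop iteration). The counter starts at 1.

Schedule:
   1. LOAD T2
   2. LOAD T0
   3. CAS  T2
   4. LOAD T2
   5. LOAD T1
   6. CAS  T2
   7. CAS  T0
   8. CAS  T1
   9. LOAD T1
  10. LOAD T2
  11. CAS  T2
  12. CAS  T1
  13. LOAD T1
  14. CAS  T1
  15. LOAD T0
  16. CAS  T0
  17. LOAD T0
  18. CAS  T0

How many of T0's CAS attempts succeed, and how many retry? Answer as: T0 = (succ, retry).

   1) LOAD T2:  M=1  r_T2=1
   2) LOAD T0:  M=1  r_T0=1
   3) CAS  T2:  M=2  r_T2=1 ✓
   4) LOAD T2:  M=2  r_T2=2
   5) LOAD T1:  M=2  r_T1=2
   6) CAS  T2:  M=3  r_T2=2 ✓
   7) CAS  T0:  M=3  r_T0=1 ✗
   8) CAS  T1:  M=3  r_T1=2 ✗
   9) LOAD T1:  M=3  r_T1=3
  10) LOAD T2:  M=3  r_T2=3
  11) CAS  T2:  M=4  r_T2=3 ✓
  12) CAS  T1:  M=4  r_T1=3 ✗
  13) LOAD T1:  M=4  r_T1=4
  14) CAS  T1:  M=5  r_T1=4 ✓
  15) LOAD T0:  M=5  r_T0=5
  16) CAS  T0:  M=6  r_T0=5 ✓
  17) LOAD T0:  M=6  r_T0=6
  18) CAS  T0:  M=7  r_T0=6 ✓

T0 = (2, 1)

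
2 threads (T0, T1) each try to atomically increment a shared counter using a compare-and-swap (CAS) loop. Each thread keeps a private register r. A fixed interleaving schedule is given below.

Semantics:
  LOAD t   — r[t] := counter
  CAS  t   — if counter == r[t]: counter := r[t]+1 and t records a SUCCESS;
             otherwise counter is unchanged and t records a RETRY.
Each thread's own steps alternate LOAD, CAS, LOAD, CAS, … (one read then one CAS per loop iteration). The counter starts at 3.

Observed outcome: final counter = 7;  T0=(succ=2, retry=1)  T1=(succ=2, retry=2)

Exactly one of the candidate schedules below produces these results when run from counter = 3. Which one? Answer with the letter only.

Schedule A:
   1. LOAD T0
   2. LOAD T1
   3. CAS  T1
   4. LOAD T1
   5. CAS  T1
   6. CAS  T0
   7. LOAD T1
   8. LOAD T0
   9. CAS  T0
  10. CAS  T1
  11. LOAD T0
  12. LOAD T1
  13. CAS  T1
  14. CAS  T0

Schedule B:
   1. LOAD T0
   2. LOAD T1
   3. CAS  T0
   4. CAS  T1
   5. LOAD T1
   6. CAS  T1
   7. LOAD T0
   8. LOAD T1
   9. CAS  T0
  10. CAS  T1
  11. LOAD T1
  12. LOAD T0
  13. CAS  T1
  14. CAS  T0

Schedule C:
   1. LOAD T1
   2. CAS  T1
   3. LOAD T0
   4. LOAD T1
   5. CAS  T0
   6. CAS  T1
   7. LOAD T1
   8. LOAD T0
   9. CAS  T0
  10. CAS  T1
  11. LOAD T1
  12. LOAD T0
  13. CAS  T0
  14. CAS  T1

B

Tracing schedule B:
#1 T0 reads 3
#2 T1 reads 3
#3 T0 CAS(3→4) writes; counter now 4
#4 T1 CAS(3→4) fails; counter now 4
#5 T1 reads 4
#6 T1 CAS(4→5) writes; counter now 5
#7 T0 reads 5
#8 T1 reads 5
#9 T0 CAS(5→6) writes; counter now 6
#10 T1 CAS(5→6) fails; counter now 6
#11 T1 reads 6
#12 T0 reads 6
#13 T1 CAS(6→7) writes; counter now 7
#14 T0 CAS(6→7) fails; counter now 7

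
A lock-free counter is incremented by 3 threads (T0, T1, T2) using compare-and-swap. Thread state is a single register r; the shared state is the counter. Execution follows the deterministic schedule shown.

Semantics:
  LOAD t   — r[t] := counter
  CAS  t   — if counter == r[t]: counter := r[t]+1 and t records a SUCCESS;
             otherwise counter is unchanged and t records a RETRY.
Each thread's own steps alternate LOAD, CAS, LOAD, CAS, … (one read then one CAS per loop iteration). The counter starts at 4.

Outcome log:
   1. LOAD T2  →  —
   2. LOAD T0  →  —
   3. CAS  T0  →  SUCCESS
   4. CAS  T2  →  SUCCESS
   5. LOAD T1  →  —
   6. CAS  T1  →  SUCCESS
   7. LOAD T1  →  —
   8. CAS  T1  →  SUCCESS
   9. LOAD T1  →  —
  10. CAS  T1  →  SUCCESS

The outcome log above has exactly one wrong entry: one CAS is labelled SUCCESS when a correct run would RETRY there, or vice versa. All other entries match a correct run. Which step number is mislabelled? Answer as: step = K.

Correct run:
#1 T2 reads 4
#2 T0 reads 4
#3 T0 CAS(4→5) writes; counter now 5
#4 T2 CAS(4→5) fails; counter now 5
#5 T1 reads 5
#6 T1 CAS(5→6) writes; counter now 6
#7 T1 reads 6
#8 T1 CAS(6→7) writes; counter now 7
#9 T1 reads 7
#10 T1 CAS(7→8) writes; counter now 8
Log disagrees first at step 4.

step = 4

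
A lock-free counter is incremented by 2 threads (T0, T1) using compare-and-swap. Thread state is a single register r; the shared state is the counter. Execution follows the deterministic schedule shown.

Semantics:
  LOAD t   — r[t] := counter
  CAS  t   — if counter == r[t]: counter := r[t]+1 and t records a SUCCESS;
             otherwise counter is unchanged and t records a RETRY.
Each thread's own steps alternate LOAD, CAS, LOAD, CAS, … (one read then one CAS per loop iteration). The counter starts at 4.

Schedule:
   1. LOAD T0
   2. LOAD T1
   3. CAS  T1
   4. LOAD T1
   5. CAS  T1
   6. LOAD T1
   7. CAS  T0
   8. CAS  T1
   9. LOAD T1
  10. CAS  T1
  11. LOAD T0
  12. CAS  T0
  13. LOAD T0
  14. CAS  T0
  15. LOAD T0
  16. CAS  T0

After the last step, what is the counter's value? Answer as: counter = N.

counter = 11

#1 T0 reads 4
#2 T1 reads 4
#3 T1 CAS(4→5) writes; counter now 5
#4 T1 reads 5
#5 T1 CAS(5→6) writes; counter now 6
#6 T1 reads 6
#7 T0 CAS(4→5) fails; counter now 6
#8 T1 CAS(6→7) writes; counter now 7
#9 T1 reads 7
#10 T1 CAS(7→8) writes; counter now 8
#11 T0 reads 8
#12 T0 CAS(8→9) writes; counter now 9
#13 T0 reads 9
#14 T0 CAS(9→10) writes; counter now 10
#15 T0 reads 10
#16 T0 CAS(10→11) writes; counter now 11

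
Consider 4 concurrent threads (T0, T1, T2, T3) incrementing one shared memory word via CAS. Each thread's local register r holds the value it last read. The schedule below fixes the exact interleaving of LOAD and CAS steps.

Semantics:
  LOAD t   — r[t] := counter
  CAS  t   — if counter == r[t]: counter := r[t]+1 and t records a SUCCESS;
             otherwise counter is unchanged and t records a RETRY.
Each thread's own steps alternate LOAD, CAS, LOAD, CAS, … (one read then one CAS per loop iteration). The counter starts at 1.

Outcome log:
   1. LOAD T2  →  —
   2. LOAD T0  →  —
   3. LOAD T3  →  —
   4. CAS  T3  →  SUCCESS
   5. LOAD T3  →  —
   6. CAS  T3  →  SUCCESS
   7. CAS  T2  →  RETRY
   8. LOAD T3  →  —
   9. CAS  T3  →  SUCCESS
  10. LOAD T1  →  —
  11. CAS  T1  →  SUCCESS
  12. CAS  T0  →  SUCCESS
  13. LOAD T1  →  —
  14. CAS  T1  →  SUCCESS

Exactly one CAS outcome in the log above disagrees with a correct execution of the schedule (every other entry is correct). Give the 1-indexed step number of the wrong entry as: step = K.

step = 12

Correct run:
[1] T2.load  rd  (counter 1, T2.r 1)
[2] T0.load  rd  (counter 1, T0.r 1)
[3] T3.load  rd  (counter 1, T3.r 1)
[4] T3.cas  hit  (counter 2, T3.r 1)
[5] T3.load  rd  (counter 2, T3.r 2)
[6] T3.cas  hit  (counter 3, T3.r 2)
[7] T2.cas  miss  (counter 3, T2.r 1)
[8] T3.load  rd  (counter 3, T3.r 3)
[9] T3.cas  hit  (counter 4, T3.r 3)
[10] T1.load  rd  (counter 4, T1.r 4)
[11] T1.cas  hit  (counter 5, T1.r 4)
[12] T0.cas  miss  (counter 5, T0.r 1)
[13] T1.load  rd  (counter 5, T1.r 5)
[14] T1.cas  hit  (counter 6, T1.r 5)
Mismatch at 12.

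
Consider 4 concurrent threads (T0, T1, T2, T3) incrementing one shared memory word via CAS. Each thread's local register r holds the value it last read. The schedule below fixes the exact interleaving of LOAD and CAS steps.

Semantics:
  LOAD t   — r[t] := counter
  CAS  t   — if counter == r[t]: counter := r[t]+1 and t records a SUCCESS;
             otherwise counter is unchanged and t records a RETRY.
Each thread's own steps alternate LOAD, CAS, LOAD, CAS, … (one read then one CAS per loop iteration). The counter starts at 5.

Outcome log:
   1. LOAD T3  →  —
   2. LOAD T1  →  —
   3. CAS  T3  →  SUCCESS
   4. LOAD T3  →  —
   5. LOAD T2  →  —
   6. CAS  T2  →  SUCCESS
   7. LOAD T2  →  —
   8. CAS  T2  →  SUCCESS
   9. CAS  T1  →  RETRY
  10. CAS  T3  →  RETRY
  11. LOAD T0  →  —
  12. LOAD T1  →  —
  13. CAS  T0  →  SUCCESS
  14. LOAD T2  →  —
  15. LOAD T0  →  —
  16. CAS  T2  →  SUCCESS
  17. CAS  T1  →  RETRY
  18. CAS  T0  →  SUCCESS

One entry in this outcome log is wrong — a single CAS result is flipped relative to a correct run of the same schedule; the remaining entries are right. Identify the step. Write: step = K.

step = 18

Correct run:
1. LOAD T3 → mem=5 r[T3]=5 [LOAD]
2. LOAD T1 → mem=5 r[T1]=5 [LOAD]
3. CAS T3 → mem=6 r[T3]=5 [OK]
4. LOAD T3 → mem=6 r[T3]=6 [LOAD]
5. LOAD T2 → mem=6 r[T2]=6 [LOAD]
6. CAS T2 → mem=7 r[T2]=6 [OK]
7. LOAD T2 → mem=7 r[T2]=7 [LOAD]
8. CAS T2 → mem=8 r[T2]=7 [OK]
9. CAS T1 → mem=8 r[T1]=5 [RETRY]
10. CAS T3 → mem=8 r[T3]=6 [RETRY]
11. LOAD T0 → mem=8 r[T0]=8 [LOAD]
12. LOAD T1 → mem=8 r[T1]=8 [LOAD]
13. CAS T0 → mem=9 r[T0]=8 [OK]
14. LOAD T2 → mem=9 r[T2]=9 [LOAD]
15. LOAD T0 → mem=9 r[T0]=9 [LOAD]
16. CAS T2 → mem=10 r[T2]=9 [OK]
17. CAS T1 → mem=10 r[T1]=8 [RETRY]
18. CAS T0 → mem=10 r[T0]=9 [RETRY]
Flip is step 18.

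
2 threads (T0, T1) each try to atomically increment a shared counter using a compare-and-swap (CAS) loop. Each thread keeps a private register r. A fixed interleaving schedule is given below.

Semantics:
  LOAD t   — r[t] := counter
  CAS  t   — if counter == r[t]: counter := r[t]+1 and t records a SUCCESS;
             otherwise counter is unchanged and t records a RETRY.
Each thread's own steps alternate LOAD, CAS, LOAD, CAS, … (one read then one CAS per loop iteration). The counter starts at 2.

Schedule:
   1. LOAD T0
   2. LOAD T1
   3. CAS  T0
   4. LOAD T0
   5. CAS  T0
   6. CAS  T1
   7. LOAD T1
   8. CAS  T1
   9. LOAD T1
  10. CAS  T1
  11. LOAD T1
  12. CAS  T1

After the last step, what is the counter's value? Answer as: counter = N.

counter = 7

   1) LOAD T0:  M=2  r_T0=2
   2) LOAD T1:  M=2  r_T1=2
   3) CAS  T0:  M=3  r_T0=2 ✓
   4) LOAD T0:  M=3  r_T0=3
   5) CAS  T0:  M=4  r_T0=3 ✓
   6) CAS  T1:  M=4  r_T1=2 ✗
   7) LOAD T1:  M=4  r_T1=4
   8) CAS  T1:  M=5  r_T1=4 ✓
   9) LOAD T1:  M=5  r_T1=5
  10) CAS  T1:  M=6  r_T1=5 ✓
  11) LOAD T1:  M=6  r_T1=6
  12) CAS  T1:  M=7  r_T1=6 ✓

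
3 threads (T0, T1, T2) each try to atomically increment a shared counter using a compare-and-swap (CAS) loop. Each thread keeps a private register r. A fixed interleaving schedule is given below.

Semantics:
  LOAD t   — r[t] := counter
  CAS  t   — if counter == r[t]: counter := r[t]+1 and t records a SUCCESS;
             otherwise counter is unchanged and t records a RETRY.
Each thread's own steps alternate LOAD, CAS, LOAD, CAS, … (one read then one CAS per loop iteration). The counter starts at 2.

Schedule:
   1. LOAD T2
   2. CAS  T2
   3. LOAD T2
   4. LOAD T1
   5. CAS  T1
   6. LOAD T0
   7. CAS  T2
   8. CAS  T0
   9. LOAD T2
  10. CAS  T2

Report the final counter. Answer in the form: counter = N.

counter = 6

1. LOAD T2 → mem=2 r[T2]=2 [LOAD]
2. CAS T2 → mem=3 r[T2]=2 [OK]
3. LOAD T2 → mem=3 r[T2]=3 [LOAD]
4. LOAD T1 → mem=3 r[T1]=3 [LOAD]
5. CAS T1 → mem=4 r[T1]=3 [OK]
6. LOAD T0 → mem=4 r[T0]=4 [LOAD]
7. CAS T2 → mem=4 r[T2]=3 [RETRY]
8. CAS T0 → mem=5 r[T0]=4 [OK]
9. LOAD T2 → mem=5 r[T2]=5 [LOAD]
10. CAS T2 → mem=6 r[T2]=5 [OK]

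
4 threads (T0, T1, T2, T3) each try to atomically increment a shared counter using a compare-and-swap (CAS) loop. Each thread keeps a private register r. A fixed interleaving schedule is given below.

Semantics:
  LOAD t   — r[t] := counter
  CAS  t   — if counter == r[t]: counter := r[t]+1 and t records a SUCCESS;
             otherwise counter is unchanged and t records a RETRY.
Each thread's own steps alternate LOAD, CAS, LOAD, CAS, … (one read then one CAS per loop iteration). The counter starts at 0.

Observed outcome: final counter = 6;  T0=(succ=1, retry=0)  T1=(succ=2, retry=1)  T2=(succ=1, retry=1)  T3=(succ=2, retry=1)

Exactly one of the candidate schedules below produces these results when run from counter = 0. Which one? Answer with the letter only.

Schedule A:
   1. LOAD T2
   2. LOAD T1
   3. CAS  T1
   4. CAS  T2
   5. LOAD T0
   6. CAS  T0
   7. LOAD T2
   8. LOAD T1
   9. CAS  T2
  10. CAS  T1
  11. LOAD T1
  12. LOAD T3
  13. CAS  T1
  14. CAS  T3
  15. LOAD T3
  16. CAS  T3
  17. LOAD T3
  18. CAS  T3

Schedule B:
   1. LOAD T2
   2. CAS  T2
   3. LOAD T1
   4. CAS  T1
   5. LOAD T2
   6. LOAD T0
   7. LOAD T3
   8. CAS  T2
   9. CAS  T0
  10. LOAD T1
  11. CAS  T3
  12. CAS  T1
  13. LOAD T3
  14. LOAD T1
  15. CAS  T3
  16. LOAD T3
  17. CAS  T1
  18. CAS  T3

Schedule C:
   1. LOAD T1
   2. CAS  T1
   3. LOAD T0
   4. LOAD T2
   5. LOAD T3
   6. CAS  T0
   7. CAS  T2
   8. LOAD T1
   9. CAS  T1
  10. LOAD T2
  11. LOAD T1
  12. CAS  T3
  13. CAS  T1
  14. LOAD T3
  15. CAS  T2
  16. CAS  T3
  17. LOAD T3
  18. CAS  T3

A

Run A:
#1 T2 reads 0
#2 T1 reads 0
#3 T1 CAS(0→1) writes; counter now 1
#4 T2 CAS(0→1) fails; counter now 1
#5 T0 reads 1
#6 T0 CAS(1→2) writes; counter now 2
#7 T2 reads 2
#8 T1 reads 2
#9 T2 CAS(2→3) writes; counter now 3
#10 T1 CAS(2→3) fails; counter now 3
#11 T1 reads 3
#12 T3 reads 3
#13 T1 CAS(3→4) writes; counter now 4
#14 T3 CAS(3→4) fails; counter now 4
#15 T3 reads 4
#16 T3 CAS(4→5) writes; counter now 5
#17 T3 reads 5
#18 T3 CAS(5→6) writes; counter now 6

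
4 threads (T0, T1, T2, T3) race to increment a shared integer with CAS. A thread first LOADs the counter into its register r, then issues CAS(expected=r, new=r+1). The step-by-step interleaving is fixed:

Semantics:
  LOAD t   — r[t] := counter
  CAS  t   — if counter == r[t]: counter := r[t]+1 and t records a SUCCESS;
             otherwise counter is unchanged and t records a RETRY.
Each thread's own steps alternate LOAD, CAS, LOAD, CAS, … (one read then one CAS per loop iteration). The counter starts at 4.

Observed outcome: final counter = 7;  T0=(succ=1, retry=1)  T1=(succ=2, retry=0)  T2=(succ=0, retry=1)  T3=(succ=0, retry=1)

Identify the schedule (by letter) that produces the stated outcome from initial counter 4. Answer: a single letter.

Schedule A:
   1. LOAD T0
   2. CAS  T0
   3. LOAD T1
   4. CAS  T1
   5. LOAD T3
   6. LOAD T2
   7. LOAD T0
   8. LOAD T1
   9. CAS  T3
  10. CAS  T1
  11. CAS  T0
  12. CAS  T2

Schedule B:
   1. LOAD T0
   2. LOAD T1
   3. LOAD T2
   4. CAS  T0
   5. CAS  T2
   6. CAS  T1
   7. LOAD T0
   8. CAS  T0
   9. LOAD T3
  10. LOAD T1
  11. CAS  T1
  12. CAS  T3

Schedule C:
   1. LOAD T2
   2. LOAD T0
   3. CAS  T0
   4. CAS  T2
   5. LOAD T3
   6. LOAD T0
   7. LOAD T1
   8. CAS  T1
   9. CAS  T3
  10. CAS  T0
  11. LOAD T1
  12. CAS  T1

Tracing schedule C:
T2 LOAD — after: cnt=4, r=4 — load
T0 LOAD — after: cnt=4, r=4 — load
T0 CAS — after: cnt=5, r=4 — ok
T2 CAS — after: cnt=5, r=4 — retry
T3 LOAD — after: cnt=5, r=5 — load
T0 LOAD — after: cnt=5, r=5 — load
T1 LOAD — after: cnt=5, r=5 — load
T1 CAS — after: cnt=6, r=5 — ok
T3 CAS — after: cnt=6, r=5 — retry
T0 CAS — after: cnt=6, r=5 — retry
T1 LOAD — after: cnt=6, r=6 — load
T1 CAS — after: cnt=7, r=6 — ok

C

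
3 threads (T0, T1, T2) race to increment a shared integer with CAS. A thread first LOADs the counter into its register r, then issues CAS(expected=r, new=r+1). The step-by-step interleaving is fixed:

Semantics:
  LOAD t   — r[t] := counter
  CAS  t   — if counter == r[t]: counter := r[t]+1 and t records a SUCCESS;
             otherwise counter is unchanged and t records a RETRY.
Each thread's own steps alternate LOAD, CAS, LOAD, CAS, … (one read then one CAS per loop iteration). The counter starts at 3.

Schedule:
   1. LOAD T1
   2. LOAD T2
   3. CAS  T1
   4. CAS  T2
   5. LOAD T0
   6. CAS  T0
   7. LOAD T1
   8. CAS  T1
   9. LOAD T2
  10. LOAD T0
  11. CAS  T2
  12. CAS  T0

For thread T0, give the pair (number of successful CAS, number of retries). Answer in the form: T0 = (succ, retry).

T0 = (1, 1)

[1] T1.load  rd  (counter 3, T1.r 3)
[2] T2.load  rd  (counter 3, T2.r 3)
[3] T1.cas  hit  (counter 4, T1.r 3)
[4] T2.cas  miss  (counter 4, T2.r 3)
[5] T0.load  rd  (counter 4, T0.r 4)
[6] T0.cas  hit  (counter 5, T0.r 4)
[7] T1.load  rd  (counter 5, T1.r 5)
[8] T1.cas  hit  (counter 6, T1.r 5)
[9] T2.load  rd  (counter 6, T2.r 6)
[10] T0.load  rd  (counter 6, T0.r 6)
[11] T2.cas  hit  (counter 7, T2.r 6)
[12] T0.cas  miss  (counter 7, T0.r 6)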